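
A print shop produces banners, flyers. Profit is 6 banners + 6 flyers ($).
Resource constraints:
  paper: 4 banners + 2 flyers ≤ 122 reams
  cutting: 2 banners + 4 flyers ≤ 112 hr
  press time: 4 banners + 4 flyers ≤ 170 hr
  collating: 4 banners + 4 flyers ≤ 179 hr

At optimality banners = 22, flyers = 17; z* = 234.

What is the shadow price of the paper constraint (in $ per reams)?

At the optimum: paper uses 122 of 122 (binding); cutting uses 112 of 112 (binding); press time uses 156 of 170 (slack = 14); collating uses 156 of 179 (slack = 23).
Since press time, collating are not tight, their duals are 0.
From A_Bᵀ y = c: 4·y_paper + 2·y_cutting = 6; 2·y_paper + 4·y_cutting = 6.
→ y_paper = 1 and y_cutting = 1.
Shadow price of paper = 1.

1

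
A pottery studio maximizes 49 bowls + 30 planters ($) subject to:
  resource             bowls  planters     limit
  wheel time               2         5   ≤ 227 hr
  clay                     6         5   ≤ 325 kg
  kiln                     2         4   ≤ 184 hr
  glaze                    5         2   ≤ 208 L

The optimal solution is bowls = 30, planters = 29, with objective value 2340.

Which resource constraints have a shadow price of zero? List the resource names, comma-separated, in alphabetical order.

wheel time: 205/227 (slack 22)
clay: 325/325 (binding)
kiln: 176/184 (slack 8)
glaze: 208/208 (binding)
By complementary slackness, a constraint with positive slack has shadow price 0 → kiln, wheel time.

kiln, wheel time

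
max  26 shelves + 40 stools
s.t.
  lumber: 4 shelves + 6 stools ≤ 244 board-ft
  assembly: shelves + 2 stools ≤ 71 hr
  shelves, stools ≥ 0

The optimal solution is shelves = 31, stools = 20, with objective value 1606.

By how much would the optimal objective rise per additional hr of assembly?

2

Check each constraint at x*: lumber 244/244 (tight); assembly 71/71 (tight).
Dual feasibility on the basic columns requires 4·y_lumber + 1·y_assembly = 26, 6·y_lumber + 2·y_assembly = 40.
→ y_lumber = 6 and y_assembly = 2.
Shadow price of assembly = 2.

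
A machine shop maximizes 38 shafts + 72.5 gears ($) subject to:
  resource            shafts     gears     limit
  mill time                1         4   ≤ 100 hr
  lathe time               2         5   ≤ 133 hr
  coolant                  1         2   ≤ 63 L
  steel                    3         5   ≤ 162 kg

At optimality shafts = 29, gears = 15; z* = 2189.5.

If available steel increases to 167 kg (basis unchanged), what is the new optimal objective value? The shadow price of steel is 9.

Δb = 5, so new z* = 2189.5 + (9)·(5) = 2189.5 + 45 = 2234.5.

2234.5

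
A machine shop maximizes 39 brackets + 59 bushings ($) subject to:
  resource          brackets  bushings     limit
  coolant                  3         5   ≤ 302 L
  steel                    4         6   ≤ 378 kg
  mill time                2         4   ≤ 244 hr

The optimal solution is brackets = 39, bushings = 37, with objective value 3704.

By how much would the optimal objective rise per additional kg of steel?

9

At the optimum: coolant uses 302 of 302 (binding); steel uses 378 of 378 (binding); mill time uses 226 of 244 (slack = 18).
Slack constraints have shadow price 0 (complementary slackness).
The binding rows give the dual system: 3·y_coolant + 4·y_steel = 39 and 5·y_coolant + 6·y_steel = 59.
→ y_coolant = 1 and y_steel = 9.
Shadow price of steel = 9.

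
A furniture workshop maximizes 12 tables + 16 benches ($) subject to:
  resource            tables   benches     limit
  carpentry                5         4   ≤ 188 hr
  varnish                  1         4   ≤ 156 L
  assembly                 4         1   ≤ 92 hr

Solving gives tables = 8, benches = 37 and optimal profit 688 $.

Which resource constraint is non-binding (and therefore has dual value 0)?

assembly

carpentry: 188/188 (binding)
varnish: 156/156 (binding)
assembly: 69/92 (slack 23)
By complementary slackness, a constraint with positive slack has shadow price 0 → assembly.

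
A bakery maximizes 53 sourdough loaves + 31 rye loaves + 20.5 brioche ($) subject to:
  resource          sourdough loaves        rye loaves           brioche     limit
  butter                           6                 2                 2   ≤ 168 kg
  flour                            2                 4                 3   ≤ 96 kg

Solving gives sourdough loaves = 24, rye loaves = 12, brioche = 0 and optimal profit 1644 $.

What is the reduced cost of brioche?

Both butter and flour are binding at x*.
From A_Bᵀ y = c: 6·y_butter + 2·y_flour = 53; 2·y_butter + 4·y_flour = 31.
Solving: y_butter = 7.5, y_flour = 4.
Reduced cost of brioche: c₃ − yᵀa₃ = 20.5 − (7.5·2 + 4·3) = 20.5 − 27 = -6.5.

-6.5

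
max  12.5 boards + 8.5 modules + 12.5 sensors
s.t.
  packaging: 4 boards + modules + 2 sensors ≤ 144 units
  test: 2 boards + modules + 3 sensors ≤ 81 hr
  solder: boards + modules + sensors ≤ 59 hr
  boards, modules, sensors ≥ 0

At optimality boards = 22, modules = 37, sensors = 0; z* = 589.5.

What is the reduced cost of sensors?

-4

Binding: test and solder. Non-binding: packaging (19 unused).
By complementary slackness, y = 0 for the non-binding constraint.
Dual feasibility on the basic columns requires 2·y_test + 1·y_solder = 12.5, 1·y_test + 1·y_solder = 8.5.
→ y_test = 4 and y_solder = 4.5.
Reduced cost of sensors: c₃ − yᵀa₃ = 12.5 − (4·3 + 4.5·1) = 12.5 − 16.5 = -4.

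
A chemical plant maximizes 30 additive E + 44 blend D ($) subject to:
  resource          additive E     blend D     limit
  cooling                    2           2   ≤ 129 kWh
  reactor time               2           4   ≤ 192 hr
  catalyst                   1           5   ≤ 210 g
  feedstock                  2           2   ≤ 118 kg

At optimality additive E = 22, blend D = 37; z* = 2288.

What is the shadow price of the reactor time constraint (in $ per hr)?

Check each constraint at x*: cooling 118/129 (slack 11); reactor time 192/192 (tight); catalyst 207/210 (slack 3); feedstock 118/118 (tight).
By complementary slackness, y = 0 for the non-binding constraints.
The binding rows give the dual system: 2·y_reactor time + 2·y_feedstock = 30 and 4·y_reactor time + 2·y_feedstock = 44.
This yields shadow prices y_reactor time = 7, y_feedstock = 8.
Shadow price of reactor time = 7.

7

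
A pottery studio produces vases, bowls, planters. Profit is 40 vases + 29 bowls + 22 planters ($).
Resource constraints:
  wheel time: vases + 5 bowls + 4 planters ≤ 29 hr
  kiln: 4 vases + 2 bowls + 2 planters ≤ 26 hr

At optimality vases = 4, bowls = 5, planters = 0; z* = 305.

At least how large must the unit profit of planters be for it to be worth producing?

27

Both wheel time and kiln are binding at x*.
Dual feasibility on the basic columns requires 1·y_wheel time + 4·y_kiln = 40, 5·y_wheel time + 2·y_kiln = 29.
Solving: y_wheel time = 2, y_kiln = 9.5.
planters enters the basis when its profit ≥ yᵀa₃ = 2·4 + 9.5·2 = 27.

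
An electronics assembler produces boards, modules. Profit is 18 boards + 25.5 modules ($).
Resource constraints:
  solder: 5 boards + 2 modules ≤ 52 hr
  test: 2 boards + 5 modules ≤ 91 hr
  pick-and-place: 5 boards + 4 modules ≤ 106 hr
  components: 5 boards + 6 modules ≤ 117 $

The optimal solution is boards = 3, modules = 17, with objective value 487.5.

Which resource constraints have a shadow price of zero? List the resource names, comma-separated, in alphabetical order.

pick-and-place, solder

solder: 49/52 (slack 3)
test: 91/91 (binding)
pick-and-place: 83/106 (slack 23)
components: 117/117 (binding)
By complementary slackness, a constraint with positive slack has shadow price 0 → pick-and-place, solder.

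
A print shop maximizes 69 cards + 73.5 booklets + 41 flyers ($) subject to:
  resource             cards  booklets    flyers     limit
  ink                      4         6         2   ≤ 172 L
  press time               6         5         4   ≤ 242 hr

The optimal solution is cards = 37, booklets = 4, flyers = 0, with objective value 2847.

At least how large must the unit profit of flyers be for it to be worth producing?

42

At the optimum: ink uses 172 of 172 (binding); press time uses 242 of 242 (binding).
The binding rows give the dual system: 4·y_ink + 6·y_press time = 69 and 6·y_ink + 5·y_press time = 73.5.
This yields shadow prices y_ink = 6, y_press time = 7.5.
flyers enters the basis when its profit ≥ yᵀa₃ = 6·2 + 7.5·4 = 42.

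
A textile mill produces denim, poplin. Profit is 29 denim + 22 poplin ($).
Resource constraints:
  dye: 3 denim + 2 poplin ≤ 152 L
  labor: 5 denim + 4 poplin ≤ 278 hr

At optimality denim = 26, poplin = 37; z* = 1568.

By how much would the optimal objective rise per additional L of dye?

3

At the optimum: dye uses 152 of 152 (binding); labor uses 278 of 278 (binding).
From A_Bᵀ y = c: 3·y_dye + 5·y_labor = 29; 2·y_dye + 4·y_labor = 22.
This yields shadow prices y_dye = 3, y_labor = 4.
Shadow price of dye = 3.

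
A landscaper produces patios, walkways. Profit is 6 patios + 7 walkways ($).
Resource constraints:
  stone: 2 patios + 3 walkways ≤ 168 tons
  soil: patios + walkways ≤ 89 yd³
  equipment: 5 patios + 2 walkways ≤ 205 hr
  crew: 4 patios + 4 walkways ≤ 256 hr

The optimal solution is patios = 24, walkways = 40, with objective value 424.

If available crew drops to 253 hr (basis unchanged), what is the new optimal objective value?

421

Check each constraint at x*: stone 168/168 (tight); soil 64/89 (slack 25); equipment 200/205 (slack 5); crew 256/256 (tight).
By complementary slackness, y = 0 for the non-binding constraints.
Dual feasibility on the basic columns requires 2·y_stone + 4·y_crew = 6, 3·y_stone + 4·y_crew = 7.
This yields shadow prices y_stone = 1, y_crew = 1.
Δz = y_crew·Δb = 1 × (-3) = -3, so new z* = 424 − 3 = 421.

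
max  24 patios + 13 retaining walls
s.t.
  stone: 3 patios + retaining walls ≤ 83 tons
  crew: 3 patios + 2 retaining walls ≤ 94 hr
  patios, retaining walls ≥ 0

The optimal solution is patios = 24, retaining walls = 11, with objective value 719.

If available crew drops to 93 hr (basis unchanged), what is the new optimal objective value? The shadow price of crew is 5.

714

Δb = -1, so new z* = 719 + (5)·(-1) = 719 − 5 = 714.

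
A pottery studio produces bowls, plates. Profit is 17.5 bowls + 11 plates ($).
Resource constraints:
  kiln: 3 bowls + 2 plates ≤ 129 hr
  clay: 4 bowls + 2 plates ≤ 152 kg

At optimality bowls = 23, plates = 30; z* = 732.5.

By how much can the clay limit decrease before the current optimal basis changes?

23

Binding constraints: kiln, clay. The basis is B = [[3,2],[4,2]] with det -2.
Per unit decrease in clay, x* moves by d = (-1, 1.5).
The basis stays optimal until bowls reaches 0; allowable decrease = 23 kg.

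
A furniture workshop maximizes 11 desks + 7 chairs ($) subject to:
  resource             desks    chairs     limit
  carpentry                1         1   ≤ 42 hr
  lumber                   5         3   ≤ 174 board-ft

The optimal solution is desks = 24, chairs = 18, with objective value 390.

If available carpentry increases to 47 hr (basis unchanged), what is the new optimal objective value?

At the optimum: carpentry uses 42 of 42 (binding); lumber uses 174 of 174 (binding).
Dual feasibility on the basic columns requires 1·y_carpentry + 5·y_lumber = 11, 1·y_carpentry + 3·y_lumber = 7.
Solving: y_carpentry = 1, y_lumber = 2.
Δz = y_carpentry·Δb = 1 × (5) = 5, so new z* = 390 + 5 = 395.

395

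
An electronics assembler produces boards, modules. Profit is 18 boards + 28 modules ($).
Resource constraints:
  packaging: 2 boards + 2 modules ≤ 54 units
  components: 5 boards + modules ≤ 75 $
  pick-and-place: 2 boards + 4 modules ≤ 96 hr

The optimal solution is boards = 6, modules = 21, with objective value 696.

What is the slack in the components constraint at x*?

components used = 5·6 + 1·21 = 51; slack = 75 − 51 = 24.

24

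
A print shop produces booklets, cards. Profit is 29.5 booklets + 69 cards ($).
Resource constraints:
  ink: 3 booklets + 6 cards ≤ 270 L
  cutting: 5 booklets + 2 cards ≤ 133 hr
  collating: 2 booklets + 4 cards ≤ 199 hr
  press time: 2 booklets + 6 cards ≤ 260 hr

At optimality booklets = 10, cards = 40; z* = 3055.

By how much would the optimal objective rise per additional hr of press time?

5

Check each constraint at x*: ink 270/270 (tight); cutting 130/133 (slack 3); collating 180/199 (slack 19); press time 260/260 (tight).
By complementary slackness, y = 0 for the non-binding constraints.
From A_Bᵀ y = c: 3·y_ink + 2·y_press time = 29.5; 6·y_ink + 6·y_press time = 69.
This yields shadow prices y_ink = 6.5, y_press time = 5.
Shadow price of press time = 5.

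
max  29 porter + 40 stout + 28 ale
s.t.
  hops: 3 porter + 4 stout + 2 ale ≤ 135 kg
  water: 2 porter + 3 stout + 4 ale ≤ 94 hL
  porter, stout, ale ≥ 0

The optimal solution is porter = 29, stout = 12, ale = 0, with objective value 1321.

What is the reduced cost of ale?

At the optimum: hops uses 135 of 135 (binding); water uses 94 of 94 (binding).
Dual feasibility on the basic columns requires 3·y_hops + 2·y_water = 29, 4·y_hops + 3·y_water = 40.
→ y_hops = 7 and y_water = 4.
Reduced cost of ale: c₃ − yᵀa₃ = 28 − (7·2 + 4·4) = 28 − 30 = -2.

-2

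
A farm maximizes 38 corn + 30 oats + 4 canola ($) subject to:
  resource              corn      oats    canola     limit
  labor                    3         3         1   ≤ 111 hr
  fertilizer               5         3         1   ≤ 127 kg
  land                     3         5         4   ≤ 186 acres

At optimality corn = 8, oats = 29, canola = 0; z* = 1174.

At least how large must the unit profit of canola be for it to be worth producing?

10

Check each constraint at x*: labor 111/111 (tight); fertilizer 127/127 (tight); land 169/186 (slack 17).
Slack constraints have shadow price 0 (complementary slackness).
The binding rows give the dual system: 3·y_labor + 5·y_fertilizer = 38 and 3·y_labor + 3·y_fertilizer = 30.
This yields shadow prices y_labor = 6, y_fertilizer = 4.
canola enters the basis when its profit ≥ yᵀa₃ = 6·1 + 4·1 = 10.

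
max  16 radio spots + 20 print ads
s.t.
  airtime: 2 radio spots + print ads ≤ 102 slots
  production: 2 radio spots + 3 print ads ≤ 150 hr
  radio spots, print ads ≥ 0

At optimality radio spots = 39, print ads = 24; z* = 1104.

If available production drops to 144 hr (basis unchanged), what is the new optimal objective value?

Check each constraint at x*: airtime 102/102 (tight); production 150/150 (tight).
The binding rows give the dual system: 2·y_airtime + 2·y_production = 16 and 1·y_airtime + 3·y_production = 20.
Solving: y_airtime = 2, y_production = 6.
Δz = y_production·Δb = 6 × (-6) = -36, so new z* = 1104 − 36 = 1068.

1068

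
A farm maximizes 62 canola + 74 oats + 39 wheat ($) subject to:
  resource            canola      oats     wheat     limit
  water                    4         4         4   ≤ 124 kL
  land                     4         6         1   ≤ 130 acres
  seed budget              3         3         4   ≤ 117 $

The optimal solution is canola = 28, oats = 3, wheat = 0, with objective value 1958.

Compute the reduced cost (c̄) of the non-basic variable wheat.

-5

At the optimum: water uses 124 of 124 (binding); land uses 130 of 130 (binding); seed budget uses 93 of 117 (slack = 24).
Slack constraints have shadow price 0 (complementary slackness).
The binding rows give the dual system: 4·y_water + 4·y_land = 62 and 4·y_water + 6·y_land = 74.
Solving: y_water = 9.5, y_land = 6.
Reduced cost of wheat: c₃ − yᵀa₃ = 39 − (9.5·4 + 6·1) = 39 − 44 = -5.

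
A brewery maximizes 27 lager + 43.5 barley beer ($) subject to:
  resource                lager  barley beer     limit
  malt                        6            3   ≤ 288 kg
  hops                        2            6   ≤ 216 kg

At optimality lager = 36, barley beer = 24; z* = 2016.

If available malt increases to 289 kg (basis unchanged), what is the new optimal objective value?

2018.5

Check each constraint at x*: malt 288/288 (tight); hops 216/216 (tight).
Dual feasibility on the basic columns requires 6·y_malt + 2·y_hops = 27, 3·y_malt + 6·y_hops = 43.5.
→ y_malt = 2.5 and y_hops = 6.
Δz = y_malt·Δb = 2.5 × (1) = 2.5, so new z* = 2016 + 2.5 = 2018.5.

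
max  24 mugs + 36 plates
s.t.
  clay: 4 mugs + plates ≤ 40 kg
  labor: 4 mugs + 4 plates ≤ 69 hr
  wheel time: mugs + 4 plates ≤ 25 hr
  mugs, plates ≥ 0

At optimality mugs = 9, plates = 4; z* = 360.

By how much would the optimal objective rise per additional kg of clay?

4

At the optimum: clay uses 40 of 40 (binding); labor uses 52 of 69 (slack = 17); wheel time uses 25 of 25 (binding).
By complementary slackness, y = 0 for the non-binding constraint.
The binding rows give the dual system: 4·y_clay + 1·y_wheel time = 24 and 1·y_clay + 4·y_wheel time = 36.
This yields shadow prices y_clay = 4, y_wheel time = 8.
Shadow price of clay = 4.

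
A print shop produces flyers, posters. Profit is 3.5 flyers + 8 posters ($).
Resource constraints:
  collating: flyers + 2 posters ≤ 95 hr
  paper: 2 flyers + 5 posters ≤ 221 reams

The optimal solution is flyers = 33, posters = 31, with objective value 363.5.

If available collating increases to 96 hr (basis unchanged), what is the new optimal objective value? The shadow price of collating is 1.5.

365

Δb = 1, so new z* = 363.5 + (1.5)·(1) = 363.5 + 1.5 = 365.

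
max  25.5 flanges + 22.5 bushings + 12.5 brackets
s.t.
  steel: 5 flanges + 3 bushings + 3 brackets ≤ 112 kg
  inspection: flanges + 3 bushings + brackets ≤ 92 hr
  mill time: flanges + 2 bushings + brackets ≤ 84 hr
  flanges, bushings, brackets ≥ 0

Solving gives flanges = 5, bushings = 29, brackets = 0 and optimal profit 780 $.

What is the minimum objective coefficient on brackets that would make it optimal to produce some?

16.5

Binding: steel and inspection. Non-binding: mill time (21 unused).
Slack constraints have shadow price 0 (complementary slackness).
The binding rows give the dual system: 5·y_steel + 1·y_inspection = 25.5 and 3·y_steel + 3·y_inspection = 22.5.
This yields shadow prices y_steel = 4.5, y_inspection = 3.
brackets enters the basis when its profit ≥ yᵀa₃ = 4.5·3 + 3·1 = 16.5.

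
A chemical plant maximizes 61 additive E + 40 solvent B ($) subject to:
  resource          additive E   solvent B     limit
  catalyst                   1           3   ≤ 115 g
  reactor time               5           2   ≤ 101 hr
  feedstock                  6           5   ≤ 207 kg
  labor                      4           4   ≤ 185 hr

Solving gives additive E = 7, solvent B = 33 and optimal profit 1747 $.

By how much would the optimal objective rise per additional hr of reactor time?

At the optimum: catalyst uses 106 of 115 (slack = 9); reactor time uses 101 of 101 (binding); feedstock uses 207 of 207 (binding); labor uses 160 of 185 (slack = 25).
By complementary slackness, y = 0 for the non-binding constraints.
The binding rows give the dual system: 5·y_reactor time + 6·y_feedstock = 61 and 2·y_reactor time + 5·y_feedstock = 40.
Solving: y_reactor time = 5, y_feedstock = 6.
Shadow price of reactor time = 5.

5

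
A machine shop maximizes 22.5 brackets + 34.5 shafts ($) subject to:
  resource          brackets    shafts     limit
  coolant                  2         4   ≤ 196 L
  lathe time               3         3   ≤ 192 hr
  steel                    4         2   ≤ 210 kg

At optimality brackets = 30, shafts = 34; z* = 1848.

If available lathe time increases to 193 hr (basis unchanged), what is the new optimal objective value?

Binding: coolant and lathe time. Non-binding: steel (22 unused).
By complementary slackness, y = 0 for the non-binding constraint.
The binding rows give the dual system: 2·y_coolant + 3·y_lathe time = 22.5 and 4·y_coolant + 3·y_lathe time = 34.5.
Solving: y_coolant = 6, y_lathe time = 3.5.
Δz = y_lathe time·Δb = 3.5 × (1) = 3.5, so new z* = 1848 + 3.5 = 1851.5.

1851.5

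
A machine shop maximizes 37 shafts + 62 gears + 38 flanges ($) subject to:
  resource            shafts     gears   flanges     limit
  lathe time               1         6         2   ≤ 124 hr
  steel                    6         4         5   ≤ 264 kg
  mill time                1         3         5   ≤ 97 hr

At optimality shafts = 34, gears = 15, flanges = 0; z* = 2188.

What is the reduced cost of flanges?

-1

Binding: lathe time and steel. Non-binding: mill time (18 unused).
By complementary slackness, y = 0 for the non-binding constraint.
Dual feasibility on the basic columns requires 1·y_lathe time + 6·y_steel = 37, 6·y_lathe time + 4·y_steel = 62.
→ y_lathe time = 7 and y_steel = 5.
Reduced cost of flanges: c₃ − yᵀa₃ = 38 − (7·2 + 5·5) = 38 − 39 = -1.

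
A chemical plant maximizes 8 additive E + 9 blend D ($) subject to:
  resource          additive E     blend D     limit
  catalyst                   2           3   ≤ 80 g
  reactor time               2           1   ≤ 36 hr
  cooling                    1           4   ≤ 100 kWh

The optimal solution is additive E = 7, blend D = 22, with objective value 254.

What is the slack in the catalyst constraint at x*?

catalyst used = 2·7 + 3·22 = 80; slack = 80 − 80 = 0.

0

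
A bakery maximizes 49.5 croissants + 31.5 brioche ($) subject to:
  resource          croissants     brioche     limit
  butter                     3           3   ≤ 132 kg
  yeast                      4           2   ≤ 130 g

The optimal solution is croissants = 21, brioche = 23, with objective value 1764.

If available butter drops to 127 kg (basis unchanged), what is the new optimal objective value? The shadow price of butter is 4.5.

Δb = -5, so new z* = 1764 + (4.5)·(-5) = 1764 − 22.5 = 1741.5.

1741.5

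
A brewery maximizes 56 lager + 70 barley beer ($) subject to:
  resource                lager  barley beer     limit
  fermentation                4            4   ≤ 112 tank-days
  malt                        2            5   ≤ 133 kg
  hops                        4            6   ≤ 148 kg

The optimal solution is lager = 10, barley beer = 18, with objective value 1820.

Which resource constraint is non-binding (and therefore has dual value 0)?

fermentation: 112/112 (binding)
malt: 110/133 (slack 23)
hops: 148/148 (binding)
By complementary slackness, a constraint with positive slack has shadow price 0 → malt.

malt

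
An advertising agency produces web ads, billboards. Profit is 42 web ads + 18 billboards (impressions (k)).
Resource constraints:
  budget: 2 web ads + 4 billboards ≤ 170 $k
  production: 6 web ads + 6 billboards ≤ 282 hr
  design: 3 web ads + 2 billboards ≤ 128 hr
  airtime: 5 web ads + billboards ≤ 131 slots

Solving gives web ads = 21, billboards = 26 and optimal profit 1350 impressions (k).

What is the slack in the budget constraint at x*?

24

budget used = 2·21 + 4·26 = 146; slack = 170 − 146 = 24.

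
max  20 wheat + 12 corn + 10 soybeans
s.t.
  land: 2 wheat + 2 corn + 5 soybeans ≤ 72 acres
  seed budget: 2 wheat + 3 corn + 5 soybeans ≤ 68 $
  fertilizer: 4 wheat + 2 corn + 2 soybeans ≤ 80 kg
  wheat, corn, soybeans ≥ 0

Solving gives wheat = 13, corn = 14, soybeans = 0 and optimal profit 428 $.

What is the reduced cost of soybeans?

-4

Binding: seed budget and fertilizer. Non-binding: land (18 unused).
By complementary slackness, y = 0 for the non-binding constraint.
Dual feasibility on the basic columns requires 2·y_seed budget + 4·y_fertilizer = 20, 3·y_seed budget + 2·y_fertilizer = 12.
This yields shadow prices y_seed budget = 1, y_fertilizer = 4.5.
Reduced cost of soybeans: c₃ − yᵀa₃ = 10 − (1·5 + 4.5·2) = 10 − 14 = -4.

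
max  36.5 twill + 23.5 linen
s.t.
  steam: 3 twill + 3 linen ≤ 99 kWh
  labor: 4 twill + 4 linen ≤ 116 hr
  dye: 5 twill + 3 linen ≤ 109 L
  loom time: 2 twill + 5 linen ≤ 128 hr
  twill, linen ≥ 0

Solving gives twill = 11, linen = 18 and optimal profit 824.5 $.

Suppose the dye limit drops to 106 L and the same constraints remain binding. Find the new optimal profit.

805

Binding: labor and dye. Non-binding: steam (12 unused), loom time (16 unused).
By complementary slackness, y = 0 for the non-binding constraints.
The binding rows give the dual system: 4·y_labor + 5·y_dye = 36.5 and 4·y_labor + 3·y_dye = 23.5.
This yields shadow prices y_labor = 1, y_dye = 6.5.
Δz = y_dye·Δb = 6.5 × (-3) = -19.5, so new z* = 824.5 − 19.5 = 805.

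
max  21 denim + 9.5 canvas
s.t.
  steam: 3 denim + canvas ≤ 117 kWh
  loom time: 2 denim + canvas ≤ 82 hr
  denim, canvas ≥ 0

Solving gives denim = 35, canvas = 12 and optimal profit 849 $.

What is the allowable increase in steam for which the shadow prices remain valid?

Binding constraints: steam, loom time. The basis is B = [[3,1],[2,1]] with det 1.
Per unit increase in steam, x* moves by d = (1, -2).
The basis stays optimal until canvas reaches 0; allowable increase = 6 kWh.

6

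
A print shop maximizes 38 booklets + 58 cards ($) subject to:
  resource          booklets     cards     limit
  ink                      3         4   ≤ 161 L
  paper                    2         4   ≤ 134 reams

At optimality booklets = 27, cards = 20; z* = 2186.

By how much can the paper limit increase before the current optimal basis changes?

27

Binding constraints: ink, paper. The basis is B = [[3,4],[2,4]] with det 4.
Per unit increase in paper, x* moves by d = (-1, 0.75).
The basis stays optimal until booklets reaches 0; allowable increase = 27 reams.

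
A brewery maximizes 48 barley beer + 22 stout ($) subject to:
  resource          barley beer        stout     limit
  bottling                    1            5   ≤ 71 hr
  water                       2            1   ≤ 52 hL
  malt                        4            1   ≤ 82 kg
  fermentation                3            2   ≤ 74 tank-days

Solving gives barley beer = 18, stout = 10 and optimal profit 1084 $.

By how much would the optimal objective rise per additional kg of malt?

6

At the optimum: bottling uses 68 of 71 (slack = 3); water uses 46 of 52 (slack = 6); malt uses 82 of 82 (binding); fermentation uses 74 of 74 (binding).
Since bottling, water are not tight, their duals are 0.
Dual feasibility on the basic columns requires 4·y_malt + 3·y_fermentation = 48, 1·y_malt + 2·y_fermentation = 22.
This yields shadow prices y_malt = 6, y_fermentation = 8.
Shadow price of malt = 6.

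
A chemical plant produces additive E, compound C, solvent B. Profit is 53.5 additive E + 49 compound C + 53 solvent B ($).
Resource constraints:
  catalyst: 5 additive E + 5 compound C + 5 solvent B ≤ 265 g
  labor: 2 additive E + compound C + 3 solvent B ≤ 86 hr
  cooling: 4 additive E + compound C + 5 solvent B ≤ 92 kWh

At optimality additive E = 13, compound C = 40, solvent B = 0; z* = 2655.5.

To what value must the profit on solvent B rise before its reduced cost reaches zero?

55

At the optimum: catalyst uses 265 of 265 (binding); labor uses 66 of 86 (slack = 20); cooling uses 92 of 92 (binding).
Slack constraints have shadow price 0 (complementary slackness).
Dual feasibility on the basic columns requires 5·y_catalyst + 4·y_cooling = 53.5, 5·y_catalyst + 1·y_cooling = 49.
This yields shadow prices y_catalyst = 9.5, y_cooling = 1.5.
solvent B enters the basis when its profit ≥ yᵀa₃ = 9.5·5 + 1.5·5 = 55.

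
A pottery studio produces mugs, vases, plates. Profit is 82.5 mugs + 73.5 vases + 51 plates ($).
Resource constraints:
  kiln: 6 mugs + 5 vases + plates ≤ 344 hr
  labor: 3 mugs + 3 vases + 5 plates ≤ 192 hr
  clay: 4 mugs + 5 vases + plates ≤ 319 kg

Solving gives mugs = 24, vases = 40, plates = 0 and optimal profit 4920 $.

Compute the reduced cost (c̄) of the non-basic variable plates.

-5.5

Binding: kiln and labor. Non-binding: clay (23 unused).
By complementary slackness, y = 0 for the non-binding constraint.
From A_Bᵀ y = c: 6·y_kiln + 3·y_labor = 82.5; 5·y_kiln + 3·y_labor = 73.5.
→ y_kiln = 9 and y_labor = 9.5.
Reduced cost of plates: c₃ − yᵀa₃ = 51 − (9·1 + 9.5·5) = 51 − 56.5 = -5.5.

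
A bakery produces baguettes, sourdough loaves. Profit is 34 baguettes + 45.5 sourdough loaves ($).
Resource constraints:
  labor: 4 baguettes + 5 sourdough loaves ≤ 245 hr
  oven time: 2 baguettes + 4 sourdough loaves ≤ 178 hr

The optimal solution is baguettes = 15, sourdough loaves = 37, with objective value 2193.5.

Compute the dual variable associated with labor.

Both labor and oven time are binding at x*.
The binding rows give the dual system: 4·y_labor + 2·y_oven time = 34 and 5·y_labor + 4·y_oven time = 45.5.
This yields shadow prices y_labor = 7.5, y_oven time = 2.
Shadow price of labor = 7.5.

7.5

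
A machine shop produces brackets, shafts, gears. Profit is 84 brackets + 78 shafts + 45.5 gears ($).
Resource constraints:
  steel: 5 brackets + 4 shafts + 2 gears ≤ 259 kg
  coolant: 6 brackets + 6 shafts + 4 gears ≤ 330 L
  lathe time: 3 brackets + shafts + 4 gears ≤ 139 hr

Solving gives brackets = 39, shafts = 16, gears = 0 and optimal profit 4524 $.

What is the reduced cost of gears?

Check each constraint at x*: steel 259/259 (tight); coolant 330/330 (tight); lathe time 133/139 (slack 6).
Slack constraints have shadow price 0 (complementary slackness).
The binding rows give the dual system: 5·y_steel + 6·y_coolant = 84 and 4·y_steel + 6·y_coolant = 78.
Solving: y_steel = 6, y_coolant = 9.
Reduced cost of gears: c₃ − yᵀa₃ = 45.5 − (6·2 + 9·4) = 45.5 − 48 = -2.5.

-2.5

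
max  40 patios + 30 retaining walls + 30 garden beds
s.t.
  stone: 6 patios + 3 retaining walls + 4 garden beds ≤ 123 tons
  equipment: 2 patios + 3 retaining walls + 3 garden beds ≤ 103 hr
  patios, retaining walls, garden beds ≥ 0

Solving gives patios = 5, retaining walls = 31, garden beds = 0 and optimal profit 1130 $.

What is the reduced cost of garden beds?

-5

Check each constraint at x*: stone 123/123 (tight); equipment 103/103 (tight).
From A_Bᵀ y = c: 6·y_stone + 2·y_equipment = 40; 3·y_stone + 3·y_equipment = 30.
Solving: y_stone = 5, y_equipment = 5.
Reduced cost of garden beds: c₃ − yᵀa₃ = 30 − (5·4 + 5·3) = 30 − 35 = -5.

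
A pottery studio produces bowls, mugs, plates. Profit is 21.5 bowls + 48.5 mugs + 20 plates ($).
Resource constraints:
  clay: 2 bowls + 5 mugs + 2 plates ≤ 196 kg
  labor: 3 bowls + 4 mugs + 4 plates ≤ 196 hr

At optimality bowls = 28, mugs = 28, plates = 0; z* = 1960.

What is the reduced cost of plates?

At the optimum: clay uses 196 of 196 (binding); labor uses 196 of 196 (binding).
From A_Bᵀ y = c: 2·y_clay + 3·y_labor = 21.5; 5·y_clay + 4·y_labor = 48.5.
→ y_clay = 8.5 and y_labor = 1.5.
Reduced cost of plates: c₃ − yᵀa₃ = 20 − (8.5·2 + 1.5·4) = 20 − 23 = -3.

-3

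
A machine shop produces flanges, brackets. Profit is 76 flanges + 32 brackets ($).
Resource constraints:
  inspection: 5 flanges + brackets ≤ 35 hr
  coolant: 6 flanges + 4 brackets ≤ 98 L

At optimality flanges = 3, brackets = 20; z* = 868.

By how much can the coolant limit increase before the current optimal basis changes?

Binding constraints: inspection, coolant. The basis is B = [[5,1],[6,4]] with det 14.
Per unit increase in coolant, x* moves by d = (-0.0714, 0.3571).
The basis stays optimal until flanges reaches 0; allowable increase = 42 L.

42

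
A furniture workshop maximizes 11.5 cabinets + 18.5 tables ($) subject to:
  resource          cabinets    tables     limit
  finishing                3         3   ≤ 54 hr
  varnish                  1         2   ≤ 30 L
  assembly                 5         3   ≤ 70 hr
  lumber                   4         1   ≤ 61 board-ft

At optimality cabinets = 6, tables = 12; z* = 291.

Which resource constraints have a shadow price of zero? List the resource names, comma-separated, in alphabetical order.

finishing: 54/54 (binding)
varnish: 30/30 (binding)
assembly: 66/70 (slack 4)
lumber: 36/61 (slack 25)
By complementary slackness, a constraint with positive slack has shadow price 0 → assembly, lumber.

assembly, lumber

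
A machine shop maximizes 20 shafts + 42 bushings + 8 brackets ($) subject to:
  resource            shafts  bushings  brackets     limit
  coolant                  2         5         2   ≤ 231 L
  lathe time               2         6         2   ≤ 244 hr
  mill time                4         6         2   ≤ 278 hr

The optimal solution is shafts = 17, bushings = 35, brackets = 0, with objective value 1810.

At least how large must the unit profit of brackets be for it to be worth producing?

14

Binding: lathe time and mill time. Non-binding: coolant (22 unused).
Since coolant is not tight, its dual is 0.
Dual feasibility on the basic columns requires 2·y_lathe time + 4·y_mill time = 20, 6·y_lathe time + 6·y_mill time = 42.
Solving: y_lathe time = 4, y_mill time = 3.
brackets enters the basis when its profit ≥ yᵀa₃ = 4·2 + 3·2 = 14.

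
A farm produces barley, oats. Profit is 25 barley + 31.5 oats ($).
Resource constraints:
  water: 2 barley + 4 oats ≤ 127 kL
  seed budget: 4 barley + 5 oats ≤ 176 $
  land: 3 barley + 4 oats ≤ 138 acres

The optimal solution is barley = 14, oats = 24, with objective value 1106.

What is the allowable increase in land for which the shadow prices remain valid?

0.5

Binding constraints: seed budget, land. The basis is B = [[4,5],[3,4]] with det 1.
Per unit increase in land, x* moves by d = (-5, 4).
The basis stays optimal until water becomes binding; allowable increase = 0.5 acres.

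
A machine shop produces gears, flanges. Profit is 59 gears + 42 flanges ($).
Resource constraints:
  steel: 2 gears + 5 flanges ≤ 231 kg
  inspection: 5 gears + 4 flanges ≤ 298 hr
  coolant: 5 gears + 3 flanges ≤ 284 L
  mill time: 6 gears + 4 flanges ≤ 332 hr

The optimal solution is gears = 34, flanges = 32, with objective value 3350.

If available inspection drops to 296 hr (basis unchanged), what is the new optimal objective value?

Binding: inspection and mill time. Non-binding: steel (3 unused), coolant (18 unused).
By complementary slackness, y = 0 for the non-binding constraints.
The binding rows give the dual system: 5·y_inspection + 6·y_mill time = 59 and 4·y_inspection + 4·y_mill time = 42.
Solving: y_inspection = 4, y_mill time = 6.5.
Δz = y_inspection·Δb = 4 × (-2) = -8, so new z* = 3350 − 8 = 3342.

3342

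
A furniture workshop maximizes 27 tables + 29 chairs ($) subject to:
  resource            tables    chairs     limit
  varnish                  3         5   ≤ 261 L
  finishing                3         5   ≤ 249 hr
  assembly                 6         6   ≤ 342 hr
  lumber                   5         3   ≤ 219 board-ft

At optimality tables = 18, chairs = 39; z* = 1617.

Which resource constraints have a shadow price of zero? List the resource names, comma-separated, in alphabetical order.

varnish: 249/261 (slack 12)
finishing: 249/249 (binding)
assembly: 342/342 (binding)
lumber: 207/219 (slack 12)
By complementary slackness, a constraint with positive slack has shadow price 0 → lumber, varnish.

lumber, varnish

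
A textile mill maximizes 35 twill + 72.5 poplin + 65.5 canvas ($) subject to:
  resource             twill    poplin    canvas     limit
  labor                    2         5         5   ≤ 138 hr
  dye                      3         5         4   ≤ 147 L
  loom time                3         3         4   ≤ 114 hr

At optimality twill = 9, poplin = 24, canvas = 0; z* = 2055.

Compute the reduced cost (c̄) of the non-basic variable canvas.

Check each constraint at x*: labor 138/138 (tight); dye 147/147 (tight); loom time 99/114 (slack 15).
Since loom time is not tight, its dual is 0.
Dual feasibility on the basic columns requires 2·y_labor + 3·y_dye = 35, 5·y_labor + 5·y_dye = 72.5.
This yields shadow prices y_labor = 8.5, y_dye = 6.
Reduced cost of canvas: c₃ − yᵀa₃ = 65.5 − (8.5·5 + 6·4) = 65.5 − 66.5 = -1.

-1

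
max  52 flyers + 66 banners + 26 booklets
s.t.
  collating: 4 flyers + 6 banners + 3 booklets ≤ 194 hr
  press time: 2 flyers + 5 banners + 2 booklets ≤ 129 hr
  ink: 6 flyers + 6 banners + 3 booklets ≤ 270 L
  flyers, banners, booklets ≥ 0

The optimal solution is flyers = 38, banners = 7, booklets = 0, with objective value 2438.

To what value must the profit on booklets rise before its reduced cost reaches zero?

33

Check each constraint at x*: collating 194/194 (tight); press time 111/129 (slack 18); ink 270/270 (tight).
Slack constraints have shadow price 0 (complementary slackness).
The binding rows give the dual system: 4·y_collating + 6·y_ink = 52 and 6·y_collating + 6·y_ink = 66.
This yields shadow prices y_collating = 7, y_ink = 4.
booklets enters the basis when its profit ≥ yᵀa₃ = 7·3 + 4·3 = 33.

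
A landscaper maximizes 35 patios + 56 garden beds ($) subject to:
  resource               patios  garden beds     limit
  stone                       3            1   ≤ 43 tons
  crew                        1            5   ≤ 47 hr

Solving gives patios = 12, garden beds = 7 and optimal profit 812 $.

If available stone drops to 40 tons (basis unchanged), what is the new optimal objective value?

Check each constraint at x*: stone 43/43 (tight); crew 47/47 (tight).
From A_Bᵀ y = c: 3·y_stone + 1·y_crew = 35; 1·y_stone + 5·y_crew = 56.
This yields shadow prices y_stone = 8.5, y_crew = 9.5.
Δz = y_stone·Δb = 8.5 × (-3) = -25.5, so new z* = 812 − 25.5 = 786.5.

786.5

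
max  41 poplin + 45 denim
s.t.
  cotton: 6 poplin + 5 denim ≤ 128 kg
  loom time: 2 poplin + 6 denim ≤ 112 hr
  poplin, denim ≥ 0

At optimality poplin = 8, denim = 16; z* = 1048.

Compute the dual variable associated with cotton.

6

At the optimum: cotton uses 128 of 128 (binding); loom time uses 112 of 112 (binding).
Dual feasibility on the basic columns requires 6·y_cotton + 2·y_loom time = 41, 5·y_cotton + 6·y_loom time = 45.
This yields shadow prices y_cotton = 6, y_loom time = 2.5.
Shadow price of cotton = 6.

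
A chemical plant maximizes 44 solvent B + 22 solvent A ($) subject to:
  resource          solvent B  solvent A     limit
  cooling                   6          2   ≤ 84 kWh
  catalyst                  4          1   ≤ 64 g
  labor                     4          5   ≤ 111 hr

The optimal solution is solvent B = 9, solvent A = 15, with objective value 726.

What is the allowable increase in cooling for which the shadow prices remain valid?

Binding constraints: cooling, labor. The basis is B = [[6,2],[4,5]] with det 22.
Per unit increase in cooling, x* moves by d = (0.2273, -0.1818).
The basis stays optimal until catalyst becomes binding; allowable increase = 17.875 kWh.

17.875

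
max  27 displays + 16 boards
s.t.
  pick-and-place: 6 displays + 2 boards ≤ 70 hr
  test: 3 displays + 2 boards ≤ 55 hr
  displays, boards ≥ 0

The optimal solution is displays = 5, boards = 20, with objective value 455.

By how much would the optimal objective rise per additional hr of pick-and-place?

1

Both pick-and-place and test are binding at x*.
From A_Bᵀ y = c: 6·y_pick-and-place + 3·y_test = 27; 2·y_pick-and-place + 2·y_test = 16.
Solving: y_pick-and-place = 1, y_test = 7.
Shadow price of pick-and-place = 1.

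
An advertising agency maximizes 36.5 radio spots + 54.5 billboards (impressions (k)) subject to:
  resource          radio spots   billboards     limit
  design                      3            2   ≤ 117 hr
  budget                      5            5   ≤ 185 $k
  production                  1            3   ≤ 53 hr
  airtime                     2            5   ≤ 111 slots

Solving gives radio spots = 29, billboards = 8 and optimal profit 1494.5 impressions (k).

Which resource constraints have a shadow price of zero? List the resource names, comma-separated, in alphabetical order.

airtime, design

design: 103/117 (slack 14)
budget: 185/185 (binding)
production: 53/53 (binding)
airtime: 98/111 (slack 13)
By complementary slackness, a constraint with positive slack has shadow price 0 → airtime, design.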